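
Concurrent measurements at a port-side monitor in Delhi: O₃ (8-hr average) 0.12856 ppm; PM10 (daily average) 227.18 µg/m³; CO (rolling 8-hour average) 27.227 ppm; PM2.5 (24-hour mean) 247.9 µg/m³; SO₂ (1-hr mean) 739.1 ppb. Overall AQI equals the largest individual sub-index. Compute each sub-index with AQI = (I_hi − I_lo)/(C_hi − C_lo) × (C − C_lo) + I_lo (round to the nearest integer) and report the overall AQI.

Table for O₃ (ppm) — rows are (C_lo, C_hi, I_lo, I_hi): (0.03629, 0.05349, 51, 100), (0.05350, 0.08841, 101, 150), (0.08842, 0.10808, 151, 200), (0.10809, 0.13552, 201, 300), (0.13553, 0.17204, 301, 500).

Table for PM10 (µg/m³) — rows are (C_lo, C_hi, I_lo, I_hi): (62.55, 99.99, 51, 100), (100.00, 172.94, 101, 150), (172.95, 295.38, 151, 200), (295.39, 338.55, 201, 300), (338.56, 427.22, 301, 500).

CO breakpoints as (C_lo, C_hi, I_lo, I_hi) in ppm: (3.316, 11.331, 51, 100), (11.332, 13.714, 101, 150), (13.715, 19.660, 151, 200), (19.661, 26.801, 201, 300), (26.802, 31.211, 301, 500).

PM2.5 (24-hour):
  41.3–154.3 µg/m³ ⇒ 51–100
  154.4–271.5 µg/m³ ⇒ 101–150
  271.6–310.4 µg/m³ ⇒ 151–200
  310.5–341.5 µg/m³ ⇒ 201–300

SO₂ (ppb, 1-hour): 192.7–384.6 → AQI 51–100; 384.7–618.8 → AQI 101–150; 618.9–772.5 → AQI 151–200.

O₃: row 0.10809–0.13552 (AQI 201–300). (300−201)·(0.12856−0.10809)/(0.13552−0.10809) + 201 = 99·0.02047/0.02743 + 201 ≈ 274.88 → 275.
PM10: 227.18 lies in 172.95–295.38, so I_lo=151, I_hi=200, C_lo=172.95, C_hi=295.38.
(200−151)/(295.38−172.95) × (227.18−172.95) + 151 = 49/122.43 × 54.23 + 151 ≈ 172.70 → 173.
CO 27.227: bracket 26.802–31.211 → index 301–500; slope 199/4.409, offset 0.425.
AQI = 301 + 199/4.409·0.425 ≈ 320.18 ⇒ 320.
PM2.5: 247.9 lies in 154.4–271.5, so I_lo=101, I_hi=150, C_lo=154.4, C_hi=271.5.
(150−101)/(271.5−154.4) × (247.9−154.4) + 101 = 49/117.1 × 93.5 + 101 ≈ 140.12 → 140.
SO₂ 739.1: bracket 618.9–772.5 → index 151–200; slope 49/153.6, offset 120.2.
AQI = 151 + 49/153.6·120.2 ≈ 189.35 ⇒ 189.
Sub-indices: O₃→275, PM10→173, CO→320, PM2.5→140, SO₂→189. Overall AQI = max = 320; dominant pollutant is CO.
AQI 320: Hazardous.

320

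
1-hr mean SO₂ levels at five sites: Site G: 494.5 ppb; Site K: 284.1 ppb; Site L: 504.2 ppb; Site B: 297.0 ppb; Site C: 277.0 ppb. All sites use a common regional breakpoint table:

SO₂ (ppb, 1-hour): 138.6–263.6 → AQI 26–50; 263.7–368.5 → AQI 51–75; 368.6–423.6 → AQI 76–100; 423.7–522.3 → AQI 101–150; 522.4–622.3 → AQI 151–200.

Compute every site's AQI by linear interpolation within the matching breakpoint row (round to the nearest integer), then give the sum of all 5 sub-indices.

446

Site G: 494.5 ∈ [423.7, 522.3] ↔ index [101, 150].
101 + (494.5−423.7)·(150−101)/(522.3−423.7) = 101 + 70.8·49/98.6 ≈ 136.18, so AQI = 136.
Site K: 284.1 lies in 263.7–368.5, so I_lo=51, I_hi=75, C_lo=263.7, C_hi=368.5.
(75−51)/(368.5−263.7) × (284.1−263.7) + 51 = 24/104.8 × 20.4 + 51 ≈ 55.67 → 56.
Site L 504.2: bracket 423.7–522.3 → index 101–150; slope 49/98.6, offset 80.5.
AQI = 101 + 49/98.6·80.5 ≈ 141.01 ⇒ 141.
Site B: 297.0 ∈ [263.7, 368.5] ↔ index [51, 75].
51 + (297.0−263.7)·(75−51)/(368.5−263.7) = 51 + 33.3·24/104.8 ≈ 58.63, so AQI = 59.
Site C 277.0: bracket 263.7–368.5 → index 51–75; slope 24/104.8, offset 13.3.
AQI = 51 + 24/104.8·13.3 ≈ 54.05 ⇒ 54.
AQIs: Site G=136, Site K=56, Site L=141, Site B=59, Site C=54. Sum = 136 + 56 + 141 + 59 + 54 = 446.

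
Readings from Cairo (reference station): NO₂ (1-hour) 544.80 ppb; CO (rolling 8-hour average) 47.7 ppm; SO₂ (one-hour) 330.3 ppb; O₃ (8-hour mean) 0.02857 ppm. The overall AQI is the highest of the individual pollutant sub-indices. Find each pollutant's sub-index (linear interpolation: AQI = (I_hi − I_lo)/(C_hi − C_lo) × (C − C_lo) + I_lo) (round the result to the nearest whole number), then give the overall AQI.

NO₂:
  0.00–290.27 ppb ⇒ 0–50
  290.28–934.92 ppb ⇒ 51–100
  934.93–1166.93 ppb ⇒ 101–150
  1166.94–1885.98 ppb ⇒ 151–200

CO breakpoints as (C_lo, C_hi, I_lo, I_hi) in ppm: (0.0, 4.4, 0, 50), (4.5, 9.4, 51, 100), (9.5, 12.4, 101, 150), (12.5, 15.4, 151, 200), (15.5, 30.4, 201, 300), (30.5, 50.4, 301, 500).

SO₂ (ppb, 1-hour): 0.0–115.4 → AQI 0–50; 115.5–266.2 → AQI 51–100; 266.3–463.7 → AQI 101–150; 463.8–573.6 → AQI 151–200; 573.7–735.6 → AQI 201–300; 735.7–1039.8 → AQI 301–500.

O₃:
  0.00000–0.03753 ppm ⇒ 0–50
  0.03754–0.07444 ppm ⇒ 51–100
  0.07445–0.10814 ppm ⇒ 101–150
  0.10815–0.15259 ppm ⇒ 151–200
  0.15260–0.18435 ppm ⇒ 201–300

473

NO₂: 544.80 lies in 290.28–934.92, so I_lo=51, I_hi=100, C_lo=290.28, C_hi=934.92.
(100−51)/(934.92−290.28) × (544.80−290.28) + 51 = 49/644.64 × 254.52 + 51 ≈ 70.35 → 70.
CO: 47.7 ∈ [30.5, 50.4] ↔ index [301, 500].
301 + (47.7−30.5)·(500−301)/(50.4−30.5) = 301 + 17.2·199/19.9 ≈ 473.00, so AQI = 473.
SO₂ 330.3: bracket 266.3–463.7 → index 101–150; slope 49/197.4, offset 64.0.
AQI = 101 + 49/197.4·64.0 ≈ 116.89 ⇒ 117.
O₃ 0.02857: bracket 0.00000–0.03753 → index 0–50; slope 50/0.03753, offset 0.02857.
AQI = 0 + 50/0.03753·0.02857 ≈ 38.06 ⇒ 38.
Sub-indices: NO₂→70, CO→473, SO₂→117, O₃→38. Overall AQI = max = 473; dominant pollutant is CO.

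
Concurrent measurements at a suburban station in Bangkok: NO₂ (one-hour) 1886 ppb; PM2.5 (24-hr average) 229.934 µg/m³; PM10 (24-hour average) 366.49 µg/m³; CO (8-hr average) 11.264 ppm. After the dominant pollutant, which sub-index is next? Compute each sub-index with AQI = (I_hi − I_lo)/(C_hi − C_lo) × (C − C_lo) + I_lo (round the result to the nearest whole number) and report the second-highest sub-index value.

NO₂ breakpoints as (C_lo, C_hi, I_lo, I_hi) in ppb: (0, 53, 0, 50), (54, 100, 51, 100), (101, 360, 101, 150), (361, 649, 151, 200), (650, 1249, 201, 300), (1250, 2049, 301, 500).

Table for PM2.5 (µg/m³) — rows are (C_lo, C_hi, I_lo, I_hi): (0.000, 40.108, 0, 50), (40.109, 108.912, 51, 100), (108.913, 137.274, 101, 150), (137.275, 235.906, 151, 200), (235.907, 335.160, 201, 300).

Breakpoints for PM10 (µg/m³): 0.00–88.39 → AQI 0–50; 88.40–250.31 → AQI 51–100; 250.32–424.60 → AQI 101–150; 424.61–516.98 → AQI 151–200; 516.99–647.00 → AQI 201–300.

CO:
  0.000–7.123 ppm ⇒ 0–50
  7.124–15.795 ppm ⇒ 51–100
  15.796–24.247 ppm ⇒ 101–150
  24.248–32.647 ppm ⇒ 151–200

197

NO₂ 1886: bracket 1250–2049 → index 301–500; slope 199/799, offset 636.
AQI = 301 + 199/799·636 ≈ 459.40 ⇒ 459.
PM2.5: row 137.275–235.906 (AQI 151–200). (200−151)·(229.934−137.275)/(235.906−137.275) + 151 = 49·92.659/98.631 + 151 ≈ 197.03 → 197.
PM10 366.49: bracket 250.32–424.60 → index 101–150; slope 49/174.28, offset 116.17.
AQI = 101 + 49/174.28·116.17 ≈ 133.66 ⇒ 134.
CO: 11.264 lies in 7.124–15.795, so I_lo=51, I_hi=100, C_lo=7.124, C_hi=15.795.
(100−51)/(15.795−7.124) × (11.264−7.124) + 51 = 49/8.671 × 4.140 + 51 ≈ 74.40 → 74.
Sub-indices: NO₂→459, PM2.5→197, PM10→134, CO→74. Ranked high→low: 459, 197, 134, 74. Second-highest sub-index = 197.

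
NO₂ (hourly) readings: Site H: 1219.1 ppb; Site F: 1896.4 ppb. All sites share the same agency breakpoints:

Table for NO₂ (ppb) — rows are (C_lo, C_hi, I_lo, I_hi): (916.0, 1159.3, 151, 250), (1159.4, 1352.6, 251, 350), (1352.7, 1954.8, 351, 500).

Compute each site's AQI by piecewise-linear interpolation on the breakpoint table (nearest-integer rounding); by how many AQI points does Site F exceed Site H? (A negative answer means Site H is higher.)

204

Site H: row 1159.4–1352.6 (AQI 251–350). (350−251)·(1219.1−1159.4)/(1352.6−1159.4) + 251 = 99·59.7/193.2 + 251 ≈ 281.59 → 282.
Site F: 1896.4 ∈ [1352.7, 1954.8] ↔ index [351, 500].
351 + (1896.4−1352.7)·(500−351)/(1954.8−1352.7) = 351 + 543.7·149/602.1 ≈ 485.55, so AQI = 486.
AQIs: Site H=282, Site F=486. Site F (486) − Site H (282) = 204.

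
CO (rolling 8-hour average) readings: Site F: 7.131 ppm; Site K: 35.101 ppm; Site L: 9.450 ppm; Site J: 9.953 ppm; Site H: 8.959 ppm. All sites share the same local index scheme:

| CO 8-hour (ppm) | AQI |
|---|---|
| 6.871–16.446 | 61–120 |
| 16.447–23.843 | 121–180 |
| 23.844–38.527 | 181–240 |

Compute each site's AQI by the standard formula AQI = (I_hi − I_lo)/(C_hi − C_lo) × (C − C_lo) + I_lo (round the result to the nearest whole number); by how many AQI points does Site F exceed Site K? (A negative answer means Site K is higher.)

Site F: 7.131 lies in 6.871–16.446, so I_lo=61, I_hi=120, C_lo=6.871, C_hi=16.446.
(120−61)/(16.446−6.871) × (7.131−6.871) + 61 = 59/9.575 × 0.260 + 61 ≈ 62.60 → 63.
Site K: 35.101 ∈ [23.844, 38.527] ↔ index [181, 240].
181 + (35.101−23.844)·(240−181)/(38.527−23.844) = 181 + 11.257·59/14.683 ≈ 226.23, so AQI = 226.
Site L: row 6.871–16.446 (AQI 61–120). (120−61)·(9.450−6.871)/(16.446−6.871) + 61 = 59·2.579/9.575 + 61 ≈ 76.89 → 77.
Site J: row 6.871–16.446 (AQI 61–120). (120−61)·(9.953−6.871)/(16.446−6.871) + 61 = 59·3.082/9.575 + 61 ≈ 79.99 → 80.
Site H: 8.959 lies in 6.871–16.446, so I_lo=61, I_hi=120, C_lo=6.871, C_hi=16.446.
(120−61)/(16.446−6.871) × (8.959−6.871) + 61 = 59/9.575 × 2.088 + 61 ≈ 73.87 → 74.
AQIs: Site F=63, Site K=226, Site L=77, Site J=80, Site H=74. Site F (63) − Site K (226) = -163.

-163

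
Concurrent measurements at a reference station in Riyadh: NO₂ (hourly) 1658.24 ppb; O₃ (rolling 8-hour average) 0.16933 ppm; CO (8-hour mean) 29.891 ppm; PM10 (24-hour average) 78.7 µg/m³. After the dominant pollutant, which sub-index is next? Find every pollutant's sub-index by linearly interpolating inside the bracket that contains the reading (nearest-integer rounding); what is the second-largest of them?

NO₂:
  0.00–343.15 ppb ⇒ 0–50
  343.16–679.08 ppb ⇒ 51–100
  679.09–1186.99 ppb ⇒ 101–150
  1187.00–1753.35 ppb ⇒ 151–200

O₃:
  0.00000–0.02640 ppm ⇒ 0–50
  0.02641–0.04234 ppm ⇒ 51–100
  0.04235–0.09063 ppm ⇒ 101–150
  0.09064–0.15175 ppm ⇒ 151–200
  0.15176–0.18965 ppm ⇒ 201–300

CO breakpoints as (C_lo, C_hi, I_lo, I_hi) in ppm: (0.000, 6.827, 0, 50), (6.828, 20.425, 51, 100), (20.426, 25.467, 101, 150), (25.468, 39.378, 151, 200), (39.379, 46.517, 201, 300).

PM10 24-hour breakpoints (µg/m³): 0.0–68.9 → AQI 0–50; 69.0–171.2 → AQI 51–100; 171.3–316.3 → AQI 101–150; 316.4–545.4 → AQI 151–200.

NO₂: row 1187.00–1753.35 (AQI 151–200). (200−151)·(1658.24−1187.00)/(1753.35−1187.00) + 151 = 49·471.24/566.35 + 151 ≈ 191.77 → 192.
O₃: 0.16933 lies in 0.15176–0.18965, so I_lo=201, I_hi=300, C_lo=0.15176, C_hi=0.18965.
(300−201)/(0.18965−0.15176) × (0.16933−0.15176) + 201 = 99/0.03789 × 0.01757 + 201 ≈ 246.91 → 247.
CO 29.891: bracket 25.468–39.378 → index 151–200; slope 49/13.910, offset 4.423.
AQI = 151 + 49/13.910·4.423 ≈ 166.58 ⇒ 167.
PM10: row 69.0–171.2 (AQI 51–100). (100−51)·(78.7−69.0)/(171.2−69.0) + 51 = 49·9.7/102.2 + 51 ≈ 55.65 → 56.
Sub-indices: NO₂→192, O₃→247, CO→167, PM10→56. Ranked high→low: 247, 192, 167, 56. Second-highest sub-index = 192.

192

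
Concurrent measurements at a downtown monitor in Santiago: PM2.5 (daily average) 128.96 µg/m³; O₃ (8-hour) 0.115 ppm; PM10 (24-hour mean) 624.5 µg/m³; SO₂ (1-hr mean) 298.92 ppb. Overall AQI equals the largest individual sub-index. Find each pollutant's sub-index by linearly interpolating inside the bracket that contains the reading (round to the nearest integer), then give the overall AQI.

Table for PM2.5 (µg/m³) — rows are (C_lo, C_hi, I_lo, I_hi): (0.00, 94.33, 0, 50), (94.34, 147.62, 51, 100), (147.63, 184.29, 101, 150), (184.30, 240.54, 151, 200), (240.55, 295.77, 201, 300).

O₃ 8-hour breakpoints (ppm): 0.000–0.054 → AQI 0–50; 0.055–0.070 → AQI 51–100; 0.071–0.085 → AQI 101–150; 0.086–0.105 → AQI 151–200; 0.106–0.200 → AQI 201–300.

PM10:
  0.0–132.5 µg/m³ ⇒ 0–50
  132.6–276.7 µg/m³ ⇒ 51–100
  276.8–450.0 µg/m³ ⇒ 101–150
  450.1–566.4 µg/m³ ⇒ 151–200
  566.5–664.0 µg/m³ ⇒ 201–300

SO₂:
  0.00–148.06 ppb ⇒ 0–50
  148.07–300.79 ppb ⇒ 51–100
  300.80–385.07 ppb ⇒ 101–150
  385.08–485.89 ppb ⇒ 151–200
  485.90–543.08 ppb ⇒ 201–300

260

PM2.5: 128.96 ∈ [94.34, 147.62] ↔ index [51, 100].
51 + (128.96−94.34)·(100−51)/(147.62−94.34) = 51 + 34.62·49/53.28 ≈ 82.84, so AQI = 83.
O₃ 0.115: bracket 0.106–0.200 → index 201–300; slope 99/0.094, offset 0.009.
AQI = 201 + 99/0.094·0.009 ≈ 210.48 ⇒ 210.
PM10: 624.5 lies in 566.5–664.0, so I_lo=201, I_hi=300, C_lo=566.5, C_hi=664.0.
(300−201)/(664.0−566.5) × (624.5−566.5) + 201 = 99/97.5 × 58.0 + 201 ≈ 259.89 → 260.
SO₂ 298.92: bracket 148.07–300.79 → index 51–100; slope 49/152.72, offset 150.85.
AQI = 51 + 49/152.72·150.85 ≈ 99.40 ⇒ 99.
Sub-indices: PM2.5→83, O₃→210, PM10→260, SO₂→99. Overall AQI = max = 260; dominant pollutant is PM10.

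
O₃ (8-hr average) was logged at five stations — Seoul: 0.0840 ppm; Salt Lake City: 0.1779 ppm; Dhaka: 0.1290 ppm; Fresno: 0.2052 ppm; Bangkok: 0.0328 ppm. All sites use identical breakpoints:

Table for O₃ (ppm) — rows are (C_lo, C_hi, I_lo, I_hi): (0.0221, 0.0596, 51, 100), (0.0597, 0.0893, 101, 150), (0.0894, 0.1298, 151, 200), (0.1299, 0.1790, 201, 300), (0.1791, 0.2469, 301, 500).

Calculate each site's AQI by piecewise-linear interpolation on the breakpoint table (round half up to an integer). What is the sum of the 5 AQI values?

Seoul: row 0.0597–0.0893 (AQI 101–150). (150−101)·(0.0840−0.0597)/(0.0893−0.0597) + 101 = 49·0.0243/0.0296 + 101 ≈ 141.23 → 141.
Salt Lake City 0.1779: bracket 0.1299–0.1790 → index 201–300; slope 99/0.0491, offset 0.0480.
AQI = 201 + 99/0.0491·0.0480 ≈ 297.78 ⇒ 298.
Dhaka: row 0.0894–0.1298 (AQI 151–200). (200−151)·(0.1290−0.0894)/(0.1298−0.0894) + 151 = 49·0.0396/0.0404 + 151 ≈ 199.03 → 199.
Fresno 0.2052: bracket 0.1791–0.2469 → index 301–500; slope 199/0.0678, offset 0.0261.
AQI = 301 + 199/0.0678·0.0261 ≈ 377.61 ⇒ 378.
Bangkok: 0.0328 lies in 0.0221–0.0596, so I_lo=51, I_hi=100, C_lo=0.0221, C_hi=0.0596.
(100−51)/(0.0596−0.0221) × (0.0328−0.0221) + 51 = 49/0.0375 × 0.0107 + 51 ≈ 64.98 → 65.
AQIs: Seoul=141, Salt Lake City=298, Dhaka=199, Fresno=378, Bangkok=65. Sum = 141 + 298 + 199 + 378 + 65 = 1081.

1081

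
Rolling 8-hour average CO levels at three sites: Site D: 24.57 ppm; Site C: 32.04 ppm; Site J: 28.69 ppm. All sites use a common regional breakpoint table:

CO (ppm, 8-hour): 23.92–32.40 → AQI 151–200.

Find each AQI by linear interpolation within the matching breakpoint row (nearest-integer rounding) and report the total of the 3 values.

Site D: 24.57 lies in 23.92–32.40, so I_lo=151, I_hi=200, C_lo=23.92, C_hi=32.40.
(200−151)/(32.40−23.92) × (24.57−23.92) + 151 = 49/8.48 × 0.65 + 151 ≈ 154.76 → 155.
Site C: row 23.92–32.40 (AQI 151–200). (200−151)·(32.04−23.92)/(32.40−23.92) + 151 = 49·8.12/8.48 + 151 ≈ 197.92 → 198.
Site J 28.69: bracket 23.92–32.40 → index 151–200; slope 49/8.48, offset 4.77.
AQI = 151 + 49/8.48·4.77 ≈ 178.56 ⇒ 179.
AQIs: Site D=155, Site C=198, Site J=179. Sum = 155 + 198 + 179 = 532.

532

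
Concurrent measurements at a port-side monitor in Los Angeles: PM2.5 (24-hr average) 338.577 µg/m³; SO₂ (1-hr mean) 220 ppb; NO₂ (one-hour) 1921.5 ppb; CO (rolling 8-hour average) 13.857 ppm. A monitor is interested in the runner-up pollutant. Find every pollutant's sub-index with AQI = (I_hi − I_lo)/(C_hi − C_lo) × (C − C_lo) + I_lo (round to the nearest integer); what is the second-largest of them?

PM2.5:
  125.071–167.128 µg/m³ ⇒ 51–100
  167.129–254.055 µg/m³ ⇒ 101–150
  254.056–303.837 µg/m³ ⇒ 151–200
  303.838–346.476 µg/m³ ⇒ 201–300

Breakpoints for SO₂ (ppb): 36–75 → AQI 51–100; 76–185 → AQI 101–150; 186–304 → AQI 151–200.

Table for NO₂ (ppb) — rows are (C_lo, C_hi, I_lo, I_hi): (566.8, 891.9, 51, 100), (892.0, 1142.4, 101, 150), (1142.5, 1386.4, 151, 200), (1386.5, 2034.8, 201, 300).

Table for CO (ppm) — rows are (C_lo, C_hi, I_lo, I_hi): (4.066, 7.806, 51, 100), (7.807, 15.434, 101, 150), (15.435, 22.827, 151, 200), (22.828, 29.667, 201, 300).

282

PM2.5 338.577: bracket 303.838–346.476 → index 201–300; slope 99/42.638, offset 34.739.
AQI = 201 + 99/42.638·34.739 ≈ 281.66 ⇒ 282.
SO₂: row 186–304 (AQI 151–200). (200−151)·(220−186)/(304−186) + 151 = 49·34/118 + 151 ≈ 165.12 → 165.
NO₂ 1921.5: bracket 1386.5–2034.8 → index 201–300; slope 99/648.3, offset 535.0.
AQI = 201 + 99/648.3·535.0 ≈ 282.70 ⇒ 283.
CO: 13.857 lies in 7.807–15.434, so I_lo=101, I_hi=150, C_lo=7.807, C_hi=15.434.
(150−101)/(15.434−7.807) × (13.857−7.807) + 101 = 49/7.627 × 6.050 + 101 ≈ 139.87 → 140.
Sub-indices: PM2.5→282, SO₂→165, NO₂→283, CO→140. Ranked high→low: 283, 282, 165, 140. Second-highest sub-index = 282.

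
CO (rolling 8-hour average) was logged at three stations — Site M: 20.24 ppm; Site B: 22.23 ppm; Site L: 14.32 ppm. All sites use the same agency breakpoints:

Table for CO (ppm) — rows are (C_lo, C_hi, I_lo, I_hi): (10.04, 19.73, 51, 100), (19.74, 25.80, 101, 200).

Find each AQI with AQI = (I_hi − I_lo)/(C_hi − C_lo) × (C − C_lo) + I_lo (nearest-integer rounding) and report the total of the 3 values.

Site M 20.24: bracket 19.74–25.80 → index 101–200; slope 99/6.06, offset 0.50.
AQI = 101 + 99/6.06·0.50 ≈ 109.17 ⇒ 109.
Site B: 22.23 lies in 19.74–25.80, so I_lo=101, I_hi=200, C_lo=19.74, C_hi=25.80.
(200−101)/(25.80−19.74) × (22.23−19.74) + 101 = 99/6.06 × 2.49 + 101 ≈ 141.68 → 142.
Site L: row 10.04–19.73 (AQI 51–100). (100−51)·(14.32−10.04)/(19.73−10.04) + 51 = 49·4.28/9.69 + 51 ≈ 72.64 → 73.
AQIs: Site M=109, Site B=142, Site L=73. Sum = 109 + 142 + 73 = 324.

324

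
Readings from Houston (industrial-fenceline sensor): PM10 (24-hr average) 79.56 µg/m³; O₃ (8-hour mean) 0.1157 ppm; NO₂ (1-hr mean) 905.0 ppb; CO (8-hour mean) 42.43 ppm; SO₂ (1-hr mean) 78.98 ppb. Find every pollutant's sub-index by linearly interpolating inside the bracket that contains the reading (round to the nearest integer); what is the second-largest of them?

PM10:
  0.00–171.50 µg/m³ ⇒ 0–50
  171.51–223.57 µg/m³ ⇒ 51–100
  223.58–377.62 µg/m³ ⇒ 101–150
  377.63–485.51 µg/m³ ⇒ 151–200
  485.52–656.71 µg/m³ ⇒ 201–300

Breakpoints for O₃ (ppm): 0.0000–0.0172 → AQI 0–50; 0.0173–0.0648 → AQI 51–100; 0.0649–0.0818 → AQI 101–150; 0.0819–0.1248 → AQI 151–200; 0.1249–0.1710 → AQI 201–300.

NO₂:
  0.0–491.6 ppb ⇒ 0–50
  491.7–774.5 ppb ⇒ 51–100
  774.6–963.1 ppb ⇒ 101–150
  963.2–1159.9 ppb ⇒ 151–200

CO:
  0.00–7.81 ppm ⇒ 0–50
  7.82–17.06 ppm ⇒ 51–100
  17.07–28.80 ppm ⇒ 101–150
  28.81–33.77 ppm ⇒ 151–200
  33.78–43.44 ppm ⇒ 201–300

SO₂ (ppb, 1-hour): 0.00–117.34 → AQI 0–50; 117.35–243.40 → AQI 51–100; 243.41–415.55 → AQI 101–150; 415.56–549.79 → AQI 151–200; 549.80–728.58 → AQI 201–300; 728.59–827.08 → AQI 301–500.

190

PM10: 79.56 lies in 0.00–171.50, so I_lo=0, I_hi=50, C_lo=0.00, C_hi=171.50.
(50−0)/(171.50−0.00) × (79.56−0.00) + 0 = 50/171.50 × 79.56 + 0 ≈ 23.20 → 23.
O₃: 0.1157 ∈ [0.0819, 0.1248] ↔ index [151, 200].
151 + (0.1157−0.0819)·(200−151)/(0.1248−0.0819) = 151 + 0.0338·49/0.0429 ≈ 189.61, so AQI = 190.
NO₂: 905.0 ∈ [774.6, 963.1] ↔ index [101, 150].
101 + (905.0−774.6)·(150−101)/(963.1−774.6) = 101 + 130.4·49/188.5 ≈ 134.90, so AQI = 135.
CO: 42.43 lies in 33.78–43.44, so I_lo=201, I_hi=300, C_lo=33.78, C_hi=43.44.
(300−201)/(43.44−33.78) × (42.43−33.78) + 201 = 99/9.66 × 8.65 + 201 ≈ 289.65 → 290.
SO₂ 78.98: bracket 0.00–117.34 → index 0–50; slope 50/117.34, offset 78.98.
AQI = 0 + 50/117.34·78.98 ≈ 33.65 ⇒ 34.
Sub-indices: PM10→23, O₃→190, NO₂→135, CO→290, SO₂→34. Ranked high→low: 290, 190, 135, 34, 23. Second-highest sub-index = 190.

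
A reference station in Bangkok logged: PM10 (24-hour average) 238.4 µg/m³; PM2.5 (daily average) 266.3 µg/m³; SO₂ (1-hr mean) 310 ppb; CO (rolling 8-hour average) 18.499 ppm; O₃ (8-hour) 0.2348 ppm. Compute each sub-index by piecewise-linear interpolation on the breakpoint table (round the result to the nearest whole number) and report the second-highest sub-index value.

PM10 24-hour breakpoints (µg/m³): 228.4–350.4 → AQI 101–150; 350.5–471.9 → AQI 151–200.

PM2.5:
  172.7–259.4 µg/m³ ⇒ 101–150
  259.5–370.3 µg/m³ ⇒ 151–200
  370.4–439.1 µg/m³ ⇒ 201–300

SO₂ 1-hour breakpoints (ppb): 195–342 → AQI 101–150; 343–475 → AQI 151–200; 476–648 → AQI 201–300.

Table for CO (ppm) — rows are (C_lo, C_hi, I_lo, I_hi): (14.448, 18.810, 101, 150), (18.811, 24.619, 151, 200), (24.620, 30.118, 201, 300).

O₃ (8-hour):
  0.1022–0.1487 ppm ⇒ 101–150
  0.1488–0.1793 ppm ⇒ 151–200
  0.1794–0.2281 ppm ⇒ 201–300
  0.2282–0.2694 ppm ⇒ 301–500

154

PM10: 238.4 ∈ [228.4, 350.4] ↔ index [101, 150].
101 + (238.4−228.4)·(150−101)/(350.4−228.4) = 101 + 10.0·49/122.0 ≈ 105.02, so AQI = 105.
PM2.5: row 259.5–370.3 (AQI 151–200). (200−151)·(266.3−259.5)/(370.3−259.5) + 151 = 49·6.8/110.8 + 151 ≈ 154.01 → 154.
SO₂: row 195–342 (AQI 101–150). (150−101)·(310−195)/(342−195) + 101 = 49·115/147 + 101 ≈ 139.33 → 139.
CO: 18.499 lies in 14.448–18.810, so I_lo=101, I_hi=150, C_lo=14.448, C_hi=18.810.
(150−101)/(18.810−14.448) × (18.499−14.448) + 101 = 49/4.362 × 4.051 + 101 ≈ 146.51 → 147.
O₃: 0.2348 lies in 0.2282–0.2694, so I_lo=301, I_hi=500, C_lo=0.2282, C_hi=0.2694.
(500−301)/(0.2694−0.2282) × (0.2348−0.2282) + 301 = 199/0.0412 × 0.0066 + 301 ≈ 332.88 → 333.
Sub-indices: PM10→105, PM2.5→154, SO₂→139, CO→147, O₃→333. Ranked high→low: 333, 154, 147, 139, 105. Second-highest sub-index = 154.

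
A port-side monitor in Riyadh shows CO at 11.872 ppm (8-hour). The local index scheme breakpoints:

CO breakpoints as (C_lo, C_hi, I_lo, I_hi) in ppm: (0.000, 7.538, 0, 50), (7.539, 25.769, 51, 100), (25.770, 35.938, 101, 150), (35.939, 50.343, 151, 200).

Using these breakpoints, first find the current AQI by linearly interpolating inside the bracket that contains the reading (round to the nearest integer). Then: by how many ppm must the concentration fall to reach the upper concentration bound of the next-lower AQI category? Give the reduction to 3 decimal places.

CO: 11.872 lies in 7.539–25.769, so I_lo=51, I_hi=100, C_lo=7.539, C_hi=25.769.
(100−51)/(25.769−7.539) × (11.872−7.539) + 51 = 49/18.230 × 4.333 + 51 ≈ 62.65 → 63.
Current AQI 63 is in the Moderate range (51–100). The next-lower category tops out at AQI 50, whose upper concentration bound is 7.538 ppm.
Reduction needed = 11.872 − 7.538 = 4.334 ppm.

4.334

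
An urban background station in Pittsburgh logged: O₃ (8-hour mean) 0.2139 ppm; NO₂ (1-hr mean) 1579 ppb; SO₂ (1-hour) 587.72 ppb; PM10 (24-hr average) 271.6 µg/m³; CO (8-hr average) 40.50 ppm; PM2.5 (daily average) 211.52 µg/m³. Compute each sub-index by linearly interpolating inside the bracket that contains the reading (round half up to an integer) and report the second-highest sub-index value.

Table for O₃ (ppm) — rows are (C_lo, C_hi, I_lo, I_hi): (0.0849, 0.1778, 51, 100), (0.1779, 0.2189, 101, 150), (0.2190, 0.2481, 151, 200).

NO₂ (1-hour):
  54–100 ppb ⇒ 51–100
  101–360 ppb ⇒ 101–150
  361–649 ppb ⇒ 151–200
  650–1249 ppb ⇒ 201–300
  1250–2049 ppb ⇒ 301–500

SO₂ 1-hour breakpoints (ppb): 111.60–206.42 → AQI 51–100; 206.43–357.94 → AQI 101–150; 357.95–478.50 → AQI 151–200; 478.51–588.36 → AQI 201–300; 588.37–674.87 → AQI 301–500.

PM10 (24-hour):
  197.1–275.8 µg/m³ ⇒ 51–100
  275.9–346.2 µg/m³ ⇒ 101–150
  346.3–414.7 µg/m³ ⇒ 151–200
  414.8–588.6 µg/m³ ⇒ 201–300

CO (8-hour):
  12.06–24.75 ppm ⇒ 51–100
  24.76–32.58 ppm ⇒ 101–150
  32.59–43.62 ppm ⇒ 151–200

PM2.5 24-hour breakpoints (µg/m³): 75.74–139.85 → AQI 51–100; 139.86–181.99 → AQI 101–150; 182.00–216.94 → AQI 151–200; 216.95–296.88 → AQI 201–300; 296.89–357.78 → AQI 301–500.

299

O₃: row 0.1779–0.2189 (AQI 101–150). (150−101)·(0.2139−0.1779)/(0.2189−0.1779) + 101 = 49·0.0360/0.0410 + 101 ≈ 144.02 → 144.
NO₂: 1579 ∈ [1250, 2049] ↔ index [301, 500].
301 + (1579−1250)·(500−301)/(2049−1250) = 301 + 329·199/799 ≈ 382.94, so AQI = 383.
SO₂: row 478.51–588.36 (AQI 201–300). (300−201)·(587.72−478.51)/(588.36−478.51) + 201 = 99·109.21/109.85 + 201 ≈ 299.42 → 299.
PM10 271.6: bracket 197.1–275.8 → index 51–100; slope 49/78.7, offset 74.5.
AQI = 51 + 49/78.7·74.5 ≈ 97.39 ⇒ 97.
CO: 40.50 lies in 32.59–43.62, so I_lo=151, I_hi=200, C_lo=32.59, C_hi=43.62.
(200−151)/(43.62−32.59) × (40.50−32.59) + 151 = 49/11.03 × 7.91 + 151 ≈ 186.14 → 186.
PM2.5: 211.52 lies in 182.00–216.94, so I_lo=151, I_hi=200, C_lo=182.00, C_hi=216.94.
(200−151)/(216.94−182.00) × (211.52−182.00) + 151 = 49/34.94 × 29.52 + 151 ≈ 192.40 → 192.
Sub-indices: O₃→144, NO₂→383, SO₂→299, PM10→97, CO→186, PM2.5→192. Ranked high→low: 383, 299, 192, 186, 144, 97. Second-highest sub-index = 299.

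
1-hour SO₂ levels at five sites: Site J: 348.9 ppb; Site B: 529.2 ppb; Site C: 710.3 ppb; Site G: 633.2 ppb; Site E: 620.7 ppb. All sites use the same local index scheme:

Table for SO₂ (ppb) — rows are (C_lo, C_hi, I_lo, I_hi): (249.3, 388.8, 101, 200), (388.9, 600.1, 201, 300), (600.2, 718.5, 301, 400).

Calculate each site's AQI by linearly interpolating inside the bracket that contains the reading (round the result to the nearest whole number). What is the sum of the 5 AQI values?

Site J: 348.9 lies in 249.3–388.8, so I_lo=101, I_hi=200, C_lo=249.3, C_hi=388.8.
(200−101)/(388.8−249.3) × (348.9−249.3) + 101 = 99/139.5 × 99.6 + 101 ≈ 171.68 → 172.
Site B: row 388.9–600.1 (AQI 201–300). (300−201)·(529.2−388.9)/(600.1−388.9) + 201 = 99·140.3/211.2 + 201 ≈ 266.77 → 267.
Site C: 710.3 lies in 600.2–718.5, so I_lo=301, I_hi=400, C_lo=600.2, C_hi=718.5.
(400−301)/(718.5−600.2) × (710.3−600.2) + 301 = 99/118.3 × 110.1 + 301 ≈ 393.14 → 393.
Site G: row 600.2–718.5 (AQI 301–400). (400−301)·(633.2−600.2)/(718.5−600.2) + 301 = 99·33.0/118.3 + 301 ≈ 328.62 → 329.
Site E 620.7: bracket 600.2–718.5 → index 301–400; slope 99/118.3, offset 20.5.
AQI = 301 + 99/118.3·20.5 ≈ 318.16 ⇒ 318.
AQIs: Site J=172, Site B=267, Site C=393, Site G=329, Site E=318. Sum = 172 + 267 + 393 + 329 + 318 = 1479.

1479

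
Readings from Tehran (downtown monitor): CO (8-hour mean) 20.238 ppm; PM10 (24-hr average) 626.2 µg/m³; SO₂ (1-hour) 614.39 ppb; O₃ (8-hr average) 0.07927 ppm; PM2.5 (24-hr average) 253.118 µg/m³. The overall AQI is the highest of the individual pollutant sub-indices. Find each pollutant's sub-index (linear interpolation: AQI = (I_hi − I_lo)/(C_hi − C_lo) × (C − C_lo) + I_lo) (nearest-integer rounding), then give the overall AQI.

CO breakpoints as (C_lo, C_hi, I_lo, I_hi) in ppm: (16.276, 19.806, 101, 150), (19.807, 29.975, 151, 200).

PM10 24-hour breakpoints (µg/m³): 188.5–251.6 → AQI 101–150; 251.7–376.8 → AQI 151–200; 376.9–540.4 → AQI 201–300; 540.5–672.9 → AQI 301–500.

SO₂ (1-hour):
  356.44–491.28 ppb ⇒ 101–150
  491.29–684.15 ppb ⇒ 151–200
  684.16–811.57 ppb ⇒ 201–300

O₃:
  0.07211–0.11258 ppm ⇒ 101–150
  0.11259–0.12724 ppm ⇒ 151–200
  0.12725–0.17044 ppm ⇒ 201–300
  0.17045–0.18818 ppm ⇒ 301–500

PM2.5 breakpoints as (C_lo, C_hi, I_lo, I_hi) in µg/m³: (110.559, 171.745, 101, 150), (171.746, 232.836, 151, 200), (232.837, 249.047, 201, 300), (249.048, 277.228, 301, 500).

430

CO 20.238: bracket 19.807–29.975 → index 151–200; slope 49/10.168, offset 0.431.
AQI = 151 + 49/10.168·0.431 ≈ 153.08 ⇒ 153.
PM10: 626.2 ∈ [540.5, 672.9] ↔ index [301, 500].
301 + (626.2−540.5)·(500−301)/(672.9−540.5) = 301 + 85.7·199/132.4 ≈ 429.81, so AQI = 430.
SO₂: 614.39 lies in 491.29–684.15, so I_lo=151, I_hi=200, C_lo=491.29, C_hi=684.15.
(200−151)/(684.15−491.29) × (614.39−491.29) + 151 = 49/192.86 × 123.10 + 151 ≈ 182.28 → 182.
O₃ 0.07927: bracket 0.07211–0.11258 → index 101–150; slope 49/0.04047, offset 0.00716.
AQI = 101 + 49/0.04047·0.00716 ≈ 109.67 ⇒ 110.
PM2.5 253.118: bracket 249.048–277.228 → index 301–500; slope 199/28.180, offset 4.070.
AQI = 301 + 199/28.180·4.070 ≈ 329.74 ⇒ 330.
Sub-indices: CO→153, PM10→430, SO₂→182, O₃→110, PM2.5→330. Overall AQI = max = 430; dominant pollutant is PM10.
AQI 430: Hazardous.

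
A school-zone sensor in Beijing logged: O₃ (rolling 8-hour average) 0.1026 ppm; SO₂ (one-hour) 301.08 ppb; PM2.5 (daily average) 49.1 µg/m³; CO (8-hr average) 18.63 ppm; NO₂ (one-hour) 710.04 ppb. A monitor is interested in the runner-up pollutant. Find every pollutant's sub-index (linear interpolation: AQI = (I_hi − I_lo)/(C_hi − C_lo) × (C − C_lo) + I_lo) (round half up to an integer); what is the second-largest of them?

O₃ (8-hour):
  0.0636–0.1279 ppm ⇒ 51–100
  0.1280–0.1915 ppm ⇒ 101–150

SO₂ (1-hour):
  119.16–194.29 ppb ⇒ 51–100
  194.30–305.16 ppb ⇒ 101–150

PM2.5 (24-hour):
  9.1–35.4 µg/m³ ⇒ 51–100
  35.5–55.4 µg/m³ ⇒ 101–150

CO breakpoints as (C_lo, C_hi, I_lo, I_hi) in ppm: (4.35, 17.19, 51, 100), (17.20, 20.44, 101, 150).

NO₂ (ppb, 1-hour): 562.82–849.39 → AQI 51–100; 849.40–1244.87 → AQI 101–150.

O₃: row 0.0636–0.1279 (AQI 51–100). (100−51)·(0.1026−0.0636)/(0.1279−0.0636) + 51 = 49·0.0390/0.0643 + 51 ≈ 80.72 → 81.
SO₂: row 194.30–305.16 (AQI 101–150). (150−101)·(301.08−194.30)/(305.16−194.30) + 101 = 49·106.78/110.86 + 101 ≈ 148.20 → 148.
PM2.5: 49.1 ∈ [35.5, 55.4] ↔ index [101, 150].
101 + (49.1−35.5)·(150−101)/(55.4−35.5) = 101 + 13.6·49/19.9 ≈ 134.49, so AQI = 134.
CO: 18.63 lies in 17.20–20.44, so I_lo=101, I_hi=150, C_lo=17.20, C_hi=20.44.
(150−101)/(20.44−17.20) × (18.63−17.20) + 101 = 49/3.24 × 1.43 + 101 ≈ 122.63 → 123.
NO₂: 710.04 ∈ [562.82, 849.39] ↔ index [51, 100].
51 + (710.04−562.82)·(100−51)/(849.39−562.82) = 51 + 147.22·49/286.57 ≈ 76.17, so AQI = 76.
Sub-indices: O₃→81, SO₂→148, PM2.5→134, CO→123, NO₂→76. Ranked high→low: 148, 134, 123, 81, 76. Second-highest sub-index = 134.

134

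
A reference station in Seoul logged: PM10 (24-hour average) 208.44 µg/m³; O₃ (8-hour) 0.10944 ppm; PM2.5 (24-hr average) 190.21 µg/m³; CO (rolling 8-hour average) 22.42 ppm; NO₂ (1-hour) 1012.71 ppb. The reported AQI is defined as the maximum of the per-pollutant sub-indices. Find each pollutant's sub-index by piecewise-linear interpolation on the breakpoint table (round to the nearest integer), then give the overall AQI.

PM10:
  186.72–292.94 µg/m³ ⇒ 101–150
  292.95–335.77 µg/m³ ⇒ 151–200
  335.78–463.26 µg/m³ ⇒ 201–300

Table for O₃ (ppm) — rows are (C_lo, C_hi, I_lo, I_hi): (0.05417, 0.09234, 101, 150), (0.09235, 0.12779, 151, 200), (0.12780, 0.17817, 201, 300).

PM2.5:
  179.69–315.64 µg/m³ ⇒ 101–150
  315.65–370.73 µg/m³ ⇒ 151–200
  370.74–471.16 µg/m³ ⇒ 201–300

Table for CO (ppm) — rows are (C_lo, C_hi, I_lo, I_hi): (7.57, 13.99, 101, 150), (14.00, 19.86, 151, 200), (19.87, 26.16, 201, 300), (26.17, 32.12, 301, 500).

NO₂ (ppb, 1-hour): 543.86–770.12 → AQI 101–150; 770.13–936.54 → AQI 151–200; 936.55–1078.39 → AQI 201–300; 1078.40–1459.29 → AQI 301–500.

254

PM10: 208.44 lies in 186.72–292.94, so I_lo=101, I_hi=150, C_lo=186.72, C_hi=292.94.
(150−101)/(292.94−186.72) × (208.44−186.72) + 101 = 49/106.22 × 21.72 + 101 ≈ 111.02 → 111.
O₃: row 0.09235–0.12779 (AQI 151–200). (200−151)·(0.10944−0.09235)/(0.12779−0.09235) + 151 = 49·0.01709/0.03544 + 151 ≈ 174.63 → 175.
PM2.5 190.21: bracket 179.69–315.64 → index 101–150; slope 49/135.95, offset 10.52.
AQI = 101 + 49/135.95·10.52 ≈ 104.79 ⇒ 105.
CO: row 19.87–26.16 (AQI 201–300). (300−201)·(22.42−19.87)/(26.16−19.87) + 201 = 99·2.55/6.29 + 201 ≈ 241.14 → 241.
NO₂: 1012.71 ∈ [936.55, 1078.39] ↔ index [201, 300].
201 + (1012.71−936.55)·(300−201)/(1078.39−936.55) = 201 + 76.16·99/141.84 ≈ 254.16, so AQI = 254.
Sub-indices: PM10→111, O₃→175, PM2.5→105, CO→241, NO₂→254. Overall AQI = max = 254; dominant pollutant is NO₂.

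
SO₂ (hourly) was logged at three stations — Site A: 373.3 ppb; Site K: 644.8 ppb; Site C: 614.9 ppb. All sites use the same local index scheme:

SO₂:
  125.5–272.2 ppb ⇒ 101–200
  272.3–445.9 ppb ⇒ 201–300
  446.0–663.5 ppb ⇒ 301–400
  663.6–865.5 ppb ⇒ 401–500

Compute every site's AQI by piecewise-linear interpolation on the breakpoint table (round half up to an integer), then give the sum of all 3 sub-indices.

Site A: 373.3 ∈ [272.3, 445.9] ↔ index [201, 300].
201 + (373.3−272.3)·(300−201)/(445.9−272.3) = 201 + 101.0·99/173.6 ≈ 258.60, so AQI = 259.
Site K: 644.8 ∈ [446.0, 663.5] ↔ index [301, 400].
301 + (644.8−446.0)·(400−301)/(663.5−446.0) = 301 + 198.8·99/217.5 ≈ 391.49, so AQI = 391.
Site C: 614.9 ∈ [446.0, 663.5] ↔ index [301, 400].
301 + (614.9−446.0)·(400−301)/(663.5−446.0) = 301 + 168.9·99/217.5 ≈ 377.88, so AQI = 378.
AQIs: Site A=259, Site K=391, Site C=378. Sum = 259 + 391 + 378 = 1028.

1028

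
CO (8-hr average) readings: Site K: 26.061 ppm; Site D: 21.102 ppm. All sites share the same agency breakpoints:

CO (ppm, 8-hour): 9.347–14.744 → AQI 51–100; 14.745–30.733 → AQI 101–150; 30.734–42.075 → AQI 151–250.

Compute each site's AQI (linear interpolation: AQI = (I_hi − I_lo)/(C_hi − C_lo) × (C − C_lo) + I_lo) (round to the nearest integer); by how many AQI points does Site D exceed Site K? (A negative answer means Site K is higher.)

Site K: 26.061 lies in 14.745–30.733, so I_lo=101, I_hi=150, C_lo=14.745, C_hi=30.733.
(150−101)/(30.733−14.745) × (26.061−14.745) + 101 = 49/15.988 × 11.316 + 101 ≈ 135.68 → 136.
Site D: row 14.745–30.733 (AQI 101–150). (150−101)·(21.102−14.745)/(30.733−14.745) + 101 = 49·6.357/15.988 + 101 ≈ 120.48 → 120.
AQIs: Site K=136, Site D=120. Site D (120) − Site K (136) = -16.

-16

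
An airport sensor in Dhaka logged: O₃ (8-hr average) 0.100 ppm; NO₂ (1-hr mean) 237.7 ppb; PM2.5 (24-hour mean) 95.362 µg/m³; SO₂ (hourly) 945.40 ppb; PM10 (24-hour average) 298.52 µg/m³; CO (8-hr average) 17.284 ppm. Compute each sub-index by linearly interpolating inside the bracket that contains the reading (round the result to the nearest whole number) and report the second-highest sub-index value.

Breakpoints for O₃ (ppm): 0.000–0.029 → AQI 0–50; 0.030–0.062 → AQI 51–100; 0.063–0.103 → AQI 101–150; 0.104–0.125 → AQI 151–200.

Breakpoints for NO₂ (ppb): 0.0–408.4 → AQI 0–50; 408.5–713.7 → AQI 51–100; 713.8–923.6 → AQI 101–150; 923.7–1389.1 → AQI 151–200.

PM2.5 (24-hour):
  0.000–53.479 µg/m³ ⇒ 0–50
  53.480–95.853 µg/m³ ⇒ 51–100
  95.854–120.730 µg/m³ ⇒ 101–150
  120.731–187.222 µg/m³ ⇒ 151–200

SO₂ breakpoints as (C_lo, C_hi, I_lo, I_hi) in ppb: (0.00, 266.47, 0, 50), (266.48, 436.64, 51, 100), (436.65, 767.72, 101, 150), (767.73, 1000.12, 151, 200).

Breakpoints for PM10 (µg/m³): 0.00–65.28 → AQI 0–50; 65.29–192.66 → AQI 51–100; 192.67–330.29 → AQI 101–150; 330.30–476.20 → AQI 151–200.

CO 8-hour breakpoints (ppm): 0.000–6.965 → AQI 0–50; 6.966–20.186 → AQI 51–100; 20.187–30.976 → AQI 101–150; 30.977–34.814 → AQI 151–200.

O₃: row 0.063–0.103 (AQI 101–150). (150−101)·(0.100−0.063)/(0.103−0.063) + 101 = 49·0.037/0.040 + 101 ≈ 146.33 → 146.
NO₂: row 0.0–408.4 (AQI 0–50). (50−0)·(237.7−0.0)/(408.4−0.0) + 0 = 50·237.7/408.4 + 0 ≈ 29.10 → 29.
PM2.5: row 53.480–95.853 (AQI 51–100). (100−51)·(95.362−53.480)/(95.853−53.480) + 51 = 49·41.882/42.373 + 51 ≈ 99.43 → 99.
SO₂ 945.40: bracket 767.73–1000.12 → index 151–200; slope 49/232.39, offset 177.67.
AQI = 151 + 49/232.39·177.67 ≈ 188.46 ⇒ 188.
PM10: 298.52 lies in 192.67–330.29, so I_lo=101, I_hi=150, C_lo=192.67, C_hi=330.29.
(150−101)/(330.29−192.67) × (298.52−192.67) + 101 = 49/137.62 × 105.85 + 101 ≈ 138.69 → 139.
CO: row 6.966–20.186 (AQI 51–100). (100−51)·(17.284−6.966)/(20.186−6.966) + 51 = 49·10.318/13.220 + 51 ≈ 89.24 → 89.
Sub-indices: O₃→146, NO₂→29, PM2.5→99, SO₂→188, PM10→139, CO→89. Ranked high→low: 188, 146, 139, 99, 89, 29. Second-highest sub-index = 146.

146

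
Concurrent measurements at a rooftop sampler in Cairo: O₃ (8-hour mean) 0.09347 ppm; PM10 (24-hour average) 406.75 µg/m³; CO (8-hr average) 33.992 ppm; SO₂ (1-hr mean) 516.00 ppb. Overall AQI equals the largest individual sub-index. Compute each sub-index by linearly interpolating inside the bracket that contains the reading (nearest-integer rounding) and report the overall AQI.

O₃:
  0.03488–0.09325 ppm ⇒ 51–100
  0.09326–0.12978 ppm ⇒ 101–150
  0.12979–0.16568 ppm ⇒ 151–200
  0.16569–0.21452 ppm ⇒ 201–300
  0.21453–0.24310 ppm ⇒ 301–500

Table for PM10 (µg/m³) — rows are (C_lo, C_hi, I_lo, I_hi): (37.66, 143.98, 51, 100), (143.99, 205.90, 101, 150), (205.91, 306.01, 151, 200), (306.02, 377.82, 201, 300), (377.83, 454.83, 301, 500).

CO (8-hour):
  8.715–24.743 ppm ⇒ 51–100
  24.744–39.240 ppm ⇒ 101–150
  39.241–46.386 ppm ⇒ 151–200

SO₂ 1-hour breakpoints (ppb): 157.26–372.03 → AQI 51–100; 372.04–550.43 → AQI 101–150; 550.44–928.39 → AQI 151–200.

376

O₃ 0.09347: bracket 0.09326–0.12978 → index 101–150; slope 49/0.03652, offset 0.00021.
AQI = 101 + 49/0.03652·0.00021 ≈ 101.28 ⇒ 101.
PM10 406.75: bracket 377.83–454.83 → index 301–500; slope 199/77.00, offset 28.92.
AQI = 301 + 199/77.00·28.92 ≈ 375.74 ⇒ 376.
CO 33.992: bracket 24.744–39.240 → index 101–150; slope 49/14.496, offset 9.248.
AQI = 101 + 49/14.496·9.248 ≈ 132.26 ⇒ 132.
SO₂: 516.00 lies in 372.04–550.43, so I_lo=101, I_hi=150, C_lo=372.04, C_hi=550.43.
(150−101)/(550.43−372.04) × (516.00−372.04) + 101 = 49/178.39 × 143.96 + 101 ≈ 140.54 → 141.
Sub-indices: O₃→101, PM10→376, CO→132, SO₂→141. Overall AQI = max = 376; dominant pollutant is PM10.
AQI 376: Hazardous.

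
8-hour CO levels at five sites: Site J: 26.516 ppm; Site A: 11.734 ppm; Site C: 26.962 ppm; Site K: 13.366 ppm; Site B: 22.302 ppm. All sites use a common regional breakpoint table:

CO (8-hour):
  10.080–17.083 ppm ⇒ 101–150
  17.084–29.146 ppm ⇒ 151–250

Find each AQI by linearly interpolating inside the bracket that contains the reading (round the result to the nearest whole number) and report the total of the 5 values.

Site J: row 17.084–29.146 (AQI 151–250). (250−151)·(26.516−17.084)/(29.146−17.084) + 151 = 99·9.432/12.062 + 151 ≈ 228.41 → 228.
Site A: 11.734 ∈ [10.080, 17.083] ↔ index [101, 150].
101 + (11.734−10.080)·(150−101)/(17.083−10.080) = 101 + 1.654·49/7.003 ≈ 112.57, so AQI = 113.
Site C: row 17.084–29.146 (AQI 151–250). (250−151)·(26.962−17.084)/(29.146−17.084) + 151 = 99·9.878/12.062 + 151 ≈ 232.07 → 232.
Site K: 13.366 ∈ [10.080, 17.083] ↔ index [101, 150].
101 + (13.366−10.080)·(150−101)/(17.083−10.080) = 101 + 3.286·49/7.003 ≈ 123.99, so AQI = 124.
Site B 22.302: bracket 17.084–29.146 → index 151–250; slope 99/12.062, offset 5.218.
AQI = 151 + 99/12.062·5.218 ≈ 193.83 ⇒ 194.
AQIs: Site J=228, Site A=113, Site C=232, Site K=124, Site B=194. Sum = 228 + 113 + 232 + 124 + 194 = 891.

891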